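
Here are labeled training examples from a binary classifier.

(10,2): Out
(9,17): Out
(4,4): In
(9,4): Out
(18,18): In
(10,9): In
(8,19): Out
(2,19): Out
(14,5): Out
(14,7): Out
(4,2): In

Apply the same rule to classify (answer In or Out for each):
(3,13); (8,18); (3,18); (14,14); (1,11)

Rule: |first − second| ≤ 2. This holds for each 'In' example and fails for each 'Out' one.
(3,13): |3−13| = 10 — doesn't qualify, so Out.
(8,18): |8−18| = 10 — doesn't qualify, so Out.
(3,18): |3−18| = 15 — doesn't qualify, so Out.
(14,14): |14−14| = 0 — checks out, so In.
(1,11): |1−11| = 10 — doesn't qualify, so Out.

Out, Out, Out, In, Out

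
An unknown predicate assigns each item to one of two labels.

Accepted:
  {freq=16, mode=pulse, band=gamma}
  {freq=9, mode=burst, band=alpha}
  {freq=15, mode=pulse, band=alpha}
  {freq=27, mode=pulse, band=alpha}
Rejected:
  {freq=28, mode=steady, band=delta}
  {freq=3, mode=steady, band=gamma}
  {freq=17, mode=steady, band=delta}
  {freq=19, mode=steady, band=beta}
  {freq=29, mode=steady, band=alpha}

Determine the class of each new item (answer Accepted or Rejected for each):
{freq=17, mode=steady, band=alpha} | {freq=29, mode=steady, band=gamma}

Rejected, Rejected

The rule appears to be: mode is not steady.
{freq=17, mode=steady, band=alpha}: mode is steady — does not fit, so Rejected. {freq=29, mode=steady, band=gamma}: mode is steady — does not fit, so Rejected.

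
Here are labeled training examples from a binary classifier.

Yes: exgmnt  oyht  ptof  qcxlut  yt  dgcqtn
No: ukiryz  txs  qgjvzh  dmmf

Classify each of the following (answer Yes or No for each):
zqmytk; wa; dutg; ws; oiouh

Yes, No, Yes, No, No

The distinguishing property — even length AND contains 't' — holds for all the 'Yes' cases and none of the 'No' cases.
zqmytk — length 6, has 't', hence Yes.
wa — length 2, no 't', hence No.
dutg — length 4, has 't', hence Yes.
ws — length 2, no 't', hence No.
oiouh — length 5, no 't', hence No.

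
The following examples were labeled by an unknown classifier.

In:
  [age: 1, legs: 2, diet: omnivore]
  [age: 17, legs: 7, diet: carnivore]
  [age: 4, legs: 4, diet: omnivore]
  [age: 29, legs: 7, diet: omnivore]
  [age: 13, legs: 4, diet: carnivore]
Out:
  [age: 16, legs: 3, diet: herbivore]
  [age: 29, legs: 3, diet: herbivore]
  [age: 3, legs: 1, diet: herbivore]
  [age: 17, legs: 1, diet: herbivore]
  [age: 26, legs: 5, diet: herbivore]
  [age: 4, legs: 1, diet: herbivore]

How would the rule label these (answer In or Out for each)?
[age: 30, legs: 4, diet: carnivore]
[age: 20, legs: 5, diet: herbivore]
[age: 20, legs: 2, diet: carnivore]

In, Out, In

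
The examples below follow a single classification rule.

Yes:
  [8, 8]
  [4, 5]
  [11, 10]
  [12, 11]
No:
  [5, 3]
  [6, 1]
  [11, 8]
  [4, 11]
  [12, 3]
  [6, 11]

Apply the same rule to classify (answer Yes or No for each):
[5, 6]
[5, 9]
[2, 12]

Yes, No, No

The pattern is that an item is 'Yes' exactly when: |first − second| ≤ 1.
[5, 6] — |5−6| = 1, hence Yes. [5, 9] — |5−9| = 4, hence No. [2, 12] — |2−12| = 10, hence No.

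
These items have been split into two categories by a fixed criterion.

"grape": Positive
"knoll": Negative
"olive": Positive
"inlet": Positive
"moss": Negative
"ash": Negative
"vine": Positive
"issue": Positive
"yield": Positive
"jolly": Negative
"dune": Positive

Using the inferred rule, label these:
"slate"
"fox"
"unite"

The pattern is that an item is 'Positive' exactly when: contains 'e'.

Positive, Negative, Positive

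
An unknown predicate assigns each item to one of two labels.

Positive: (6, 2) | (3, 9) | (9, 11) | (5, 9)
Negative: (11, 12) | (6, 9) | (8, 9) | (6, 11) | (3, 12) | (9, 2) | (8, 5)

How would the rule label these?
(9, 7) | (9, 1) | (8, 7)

Rule: sum is even. This holds for each 'Positive' example and fails for each 'Negative' one.
Positive: (9, 7), since 9+7 = 16. Positive: (9, 1), since 9+1 = 10. Negative: (8, 7), since 8+7 = 15.

Positive, Positive, Negative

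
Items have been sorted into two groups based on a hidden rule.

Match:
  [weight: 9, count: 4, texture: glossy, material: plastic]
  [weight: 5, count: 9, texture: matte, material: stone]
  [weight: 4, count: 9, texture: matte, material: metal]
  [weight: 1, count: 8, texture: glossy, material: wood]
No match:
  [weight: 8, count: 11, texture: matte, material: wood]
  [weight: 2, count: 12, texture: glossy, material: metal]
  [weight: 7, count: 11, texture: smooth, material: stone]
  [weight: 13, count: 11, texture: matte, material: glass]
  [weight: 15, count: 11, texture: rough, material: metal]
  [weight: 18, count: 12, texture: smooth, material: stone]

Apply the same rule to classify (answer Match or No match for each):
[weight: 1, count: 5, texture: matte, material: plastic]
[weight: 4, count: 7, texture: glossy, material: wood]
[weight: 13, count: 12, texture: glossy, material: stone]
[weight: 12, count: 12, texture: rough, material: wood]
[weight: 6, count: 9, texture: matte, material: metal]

The pattern is that an item is 'Match' exactly when: count ≤ 9.

Match, Match, No match, No match, Match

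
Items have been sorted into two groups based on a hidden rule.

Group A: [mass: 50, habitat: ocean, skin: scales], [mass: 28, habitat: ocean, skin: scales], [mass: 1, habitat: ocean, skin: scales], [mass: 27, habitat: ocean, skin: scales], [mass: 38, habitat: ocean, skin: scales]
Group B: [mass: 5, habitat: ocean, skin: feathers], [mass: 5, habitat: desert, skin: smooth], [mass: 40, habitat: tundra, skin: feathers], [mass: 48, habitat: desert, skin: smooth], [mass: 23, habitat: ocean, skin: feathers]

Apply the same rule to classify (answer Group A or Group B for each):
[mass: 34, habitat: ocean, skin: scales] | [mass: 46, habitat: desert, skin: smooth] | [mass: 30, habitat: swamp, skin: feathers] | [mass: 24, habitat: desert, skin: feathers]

Rule: skin is scales. This holds for each 'Group A' example and fails for each 'Group B' one.
[mass: 34, habitat: ocean, skin: scales] → skin is scales → Group A.
[mass: 46, habitat: desert, skin: smooth] → skin is smooth → Group B.
[mass: 30, habitat: swamp, skin: feathers] → skin is feathers → Group B.
[mass: 24, habitat: desert, skin: feathers] → skin is feathers → Group B.

Group A, Group B, Group B, Group B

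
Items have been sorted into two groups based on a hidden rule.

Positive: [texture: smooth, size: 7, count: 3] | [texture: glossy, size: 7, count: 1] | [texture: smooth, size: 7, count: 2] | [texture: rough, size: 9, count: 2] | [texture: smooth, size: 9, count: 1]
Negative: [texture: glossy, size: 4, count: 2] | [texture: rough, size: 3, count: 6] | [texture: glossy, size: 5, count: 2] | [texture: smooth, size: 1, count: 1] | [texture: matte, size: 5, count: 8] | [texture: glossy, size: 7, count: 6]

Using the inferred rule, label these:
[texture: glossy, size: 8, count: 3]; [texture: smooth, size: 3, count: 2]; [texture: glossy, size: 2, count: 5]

Positive, Negative, Negative

Every 'Positive' example satisfies: count ≤ 3 AND size ≥ 7. None of the 'Negative' examples do.
[texture: glossy, size: 8, count: 3]: Positive (count = 3, size = 8).
[texture: smooth, size: 3, count: 2]: Negative (count = 2, size = 3).
[texture: glossy, size: 2, count: 5]: Negative (count = 5, size = 2).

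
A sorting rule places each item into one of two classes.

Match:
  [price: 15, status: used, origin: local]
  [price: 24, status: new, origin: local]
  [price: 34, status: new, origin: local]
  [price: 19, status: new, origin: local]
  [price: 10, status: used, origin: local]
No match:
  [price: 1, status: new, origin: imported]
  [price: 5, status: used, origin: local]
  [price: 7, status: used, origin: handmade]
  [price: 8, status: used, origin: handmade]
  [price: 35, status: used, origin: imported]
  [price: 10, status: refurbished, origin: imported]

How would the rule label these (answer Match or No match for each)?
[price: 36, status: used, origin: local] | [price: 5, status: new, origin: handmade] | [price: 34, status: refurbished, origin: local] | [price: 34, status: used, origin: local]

The simplest hypothesis consistent with all the labels is: origin is local AND price ≥ 7.
[price: 36, status: used, origin: local]: Match (origin is local, price = 36).
[price: 5, status: new, origin: handmade]: No match (origin is handmade, price = 5).
[price: 34, status: refurbished, origin: local]: Match (origin is local, price = 34).
[price: 34, status: used, origin: local]: Match (origin is local, price = 34).

Match, No match, Match, Match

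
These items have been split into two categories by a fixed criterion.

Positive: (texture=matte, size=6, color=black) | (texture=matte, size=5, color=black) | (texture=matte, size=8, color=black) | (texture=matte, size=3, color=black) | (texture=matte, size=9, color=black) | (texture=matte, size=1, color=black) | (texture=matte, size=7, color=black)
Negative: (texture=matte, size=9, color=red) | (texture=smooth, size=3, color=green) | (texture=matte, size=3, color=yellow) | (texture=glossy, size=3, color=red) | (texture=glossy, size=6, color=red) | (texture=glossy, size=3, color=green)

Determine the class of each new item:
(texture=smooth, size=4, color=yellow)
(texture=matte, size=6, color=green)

'Positive' ⟺ color is black.
(texture=smooth, size=4, color=yellow): color is yellow, doesn't match → Negative. (texture=matte, size=6, color=green): color is green, doesn't match → Negative.

Negative, Negative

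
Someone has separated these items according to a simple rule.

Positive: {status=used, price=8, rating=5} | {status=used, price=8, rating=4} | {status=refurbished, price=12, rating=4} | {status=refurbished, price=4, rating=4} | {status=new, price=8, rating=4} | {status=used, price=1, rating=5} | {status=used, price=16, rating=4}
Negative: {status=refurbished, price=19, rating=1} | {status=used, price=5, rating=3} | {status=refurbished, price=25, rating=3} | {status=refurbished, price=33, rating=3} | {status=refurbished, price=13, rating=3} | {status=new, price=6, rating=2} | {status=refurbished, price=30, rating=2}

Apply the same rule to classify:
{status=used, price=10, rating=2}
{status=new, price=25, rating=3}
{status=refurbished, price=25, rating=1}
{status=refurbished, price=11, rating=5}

The rule appears to be: rating ≥ 4.
{status=used, price=10, rating=2}: Negative (rating = 2).
{status=new, price=25, rating=3}: Negative (rating = 3).
{status=refurbished, price=25, rating=1}: Negative (rating = 1).
{status=refurbished, price=11, rating=5}: Positive (rating = 5).

Negative, Negative, Negative, Positive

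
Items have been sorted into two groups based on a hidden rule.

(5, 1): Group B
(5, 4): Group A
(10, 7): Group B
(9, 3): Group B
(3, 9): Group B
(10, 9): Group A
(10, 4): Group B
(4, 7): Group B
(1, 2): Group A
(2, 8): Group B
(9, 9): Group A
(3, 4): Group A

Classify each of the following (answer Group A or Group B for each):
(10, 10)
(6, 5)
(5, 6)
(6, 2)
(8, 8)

All 'Group A' examples share one property — |first − second| ≤ 1 — and every 'Group B' example lacks it.
(10, 10) → |10−10| = 0 → Group A.
(6, 5) → |6−5| = 1 → Group A.
(5, 6) → |5−6| = 1 → Group A.
(6, 2) → |6−2| = 4 → Group B.
(8, 8) → |8−8| = 0 → Group A.

Group A, Group A, Group A, Group B, Group A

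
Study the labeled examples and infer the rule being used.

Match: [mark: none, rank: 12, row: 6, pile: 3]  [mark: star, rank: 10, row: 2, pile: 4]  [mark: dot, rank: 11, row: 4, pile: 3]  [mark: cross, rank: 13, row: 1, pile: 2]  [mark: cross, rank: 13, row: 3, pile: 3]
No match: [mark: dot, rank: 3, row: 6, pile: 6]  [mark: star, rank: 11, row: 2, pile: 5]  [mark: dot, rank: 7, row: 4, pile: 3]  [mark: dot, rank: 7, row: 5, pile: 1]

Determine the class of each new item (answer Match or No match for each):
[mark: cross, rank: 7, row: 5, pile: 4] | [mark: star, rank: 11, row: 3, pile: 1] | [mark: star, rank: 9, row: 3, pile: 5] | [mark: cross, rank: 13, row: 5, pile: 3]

One predicate separates the groups cleanly: pile ≤ 4 AND rank ≥ 10.
[mark: cross, rank: 7, row: 5, pile: 4]: pile = 4, rank = 7 — does not satisfy this, so No match. [mark: star, rank: 11, row: 3, pile: 1]: pile = 1, rank = 11 — matches, so Match. [mark: star, rank: 9, row: 3, pile: 5]: pile = 5, rank = 9 — does not satisfy this, so No match. [mark: cross, rank: 13, row: 5, pile: 3]: pile = 3, rank = 13 — matches, so Match.

No match, Match, No match, Match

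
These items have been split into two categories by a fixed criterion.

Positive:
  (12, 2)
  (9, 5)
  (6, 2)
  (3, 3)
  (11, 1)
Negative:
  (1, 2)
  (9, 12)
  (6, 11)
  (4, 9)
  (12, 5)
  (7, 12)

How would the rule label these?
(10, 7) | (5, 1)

Looking at the examples, the only property every 'Positive' case has and every 'Negative' case lacks is: sum is even.

Negative, Positive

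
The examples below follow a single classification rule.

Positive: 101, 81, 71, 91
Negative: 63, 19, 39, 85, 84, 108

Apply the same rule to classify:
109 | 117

Negative, Negative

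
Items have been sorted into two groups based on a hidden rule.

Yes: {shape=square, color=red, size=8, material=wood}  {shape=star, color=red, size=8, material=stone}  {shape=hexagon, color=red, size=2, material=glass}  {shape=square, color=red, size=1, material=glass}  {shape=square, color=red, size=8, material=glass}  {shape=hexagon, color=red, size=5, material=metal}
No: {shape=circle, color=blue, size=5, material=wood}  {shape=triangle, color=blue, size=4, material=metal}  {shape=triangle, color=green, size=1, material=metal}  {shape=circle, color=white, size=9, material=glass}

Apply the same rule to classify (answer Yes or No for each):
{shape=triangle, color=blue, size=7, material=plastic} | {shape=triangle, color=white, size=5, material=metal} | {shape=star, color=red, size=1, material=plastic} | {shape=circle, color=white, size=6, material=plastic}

The pattern is that an item is 'Yes' exactly when: color is red.

No, No, Yes, No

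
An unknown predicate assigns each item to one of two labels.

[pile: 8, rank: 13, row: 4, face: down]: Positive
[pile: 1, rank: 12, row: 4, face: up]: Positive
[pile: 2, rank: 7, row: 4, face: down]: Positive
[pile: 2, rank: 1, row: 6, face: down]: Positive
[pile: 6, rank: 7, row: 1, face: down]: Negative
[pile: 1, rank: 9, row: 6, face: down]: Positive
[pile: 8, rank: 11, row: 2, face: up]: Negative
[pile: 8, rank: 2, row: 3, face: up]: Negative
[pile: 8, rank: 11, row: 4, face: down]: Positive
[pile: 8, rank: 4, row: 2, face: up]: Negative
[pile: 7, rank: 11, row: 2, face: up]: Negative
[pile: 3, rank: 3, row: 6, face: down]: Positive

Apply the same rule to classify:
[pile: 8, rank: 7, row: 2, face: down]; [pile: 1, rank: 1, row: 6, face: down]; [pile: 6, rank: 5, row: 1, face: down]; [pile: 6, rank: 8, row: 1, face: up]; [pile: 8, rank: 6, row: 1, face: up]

Every 'Positive' example satisfies: row ≥ 4. None of the 'Negative' examples do.
[pile: 8, rank: 7, row: 2, face: down] — row = 2, hence Negative. [pile: 1, rank: 1, row: 6, face: down] — row = 6, hence Positive. [pile: 6, rank: 5, row: 1, face: down] — row = 1, hence Negative. [pile: 6, rank: 8, row: 1, face: up] — row = 1, hence Negative. [pile: 8, rank: 6, row: 1, face: up] — row = 1, hence Negative.

Negative, Positive, Negative, Negative, Negative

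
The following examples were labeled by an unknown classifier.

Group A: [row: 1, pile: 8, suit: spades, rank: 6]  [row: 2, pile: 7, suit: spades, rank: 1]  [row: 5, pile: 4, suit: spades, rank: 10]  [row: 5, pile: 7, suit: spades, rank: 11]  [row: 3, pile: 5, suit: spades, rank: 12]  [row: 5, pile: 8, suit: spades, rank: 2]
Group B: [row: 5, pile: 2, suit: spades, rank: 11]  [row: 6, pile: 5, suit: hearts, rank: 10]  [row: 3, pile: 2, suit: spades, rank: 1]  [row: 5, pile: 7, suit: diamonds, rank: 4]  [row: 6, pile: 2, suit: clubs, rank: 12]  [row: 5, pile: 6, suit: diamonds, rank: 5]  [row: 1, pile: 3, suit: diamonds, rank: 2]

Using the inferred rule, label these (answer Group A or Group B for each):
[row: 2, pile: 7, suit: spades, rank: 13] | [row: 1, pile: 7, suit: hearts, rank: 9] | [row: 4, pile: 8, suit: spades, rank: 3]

The rule appears to be: suit is spades AND pile ≥ 3.
[row: 2, pile: 7, suit: spades, rank: 13]: Group A (suit is spades, pile = 7).
[row: 1, pile: 7, suit: hearts, rank: 9]: Group B (suit is hearts, pile = 7).
[row: 4, pile: 8, suit: spades, rank: 3]: Group A (suit is spades, pile = 8).

Group A, Group B, Group A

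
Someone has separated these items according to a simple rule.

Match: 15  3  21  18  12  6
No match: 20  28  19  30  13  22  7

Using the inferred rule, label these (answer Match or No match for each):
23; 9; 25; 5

No match, Match, No match, No match

The pattern is that an item is 'Match' exactly when: multiple of 3 AND at most 21.
23: No match (23 = 3·7 + 2, 23 > 21). 9: Match (9 = 3·3, 9 ≤ 21). 25: No match (25 = 3·8 + 1, 25 > 21). 5: No match (5 = 3·1 + 2, 5 ≤ 21).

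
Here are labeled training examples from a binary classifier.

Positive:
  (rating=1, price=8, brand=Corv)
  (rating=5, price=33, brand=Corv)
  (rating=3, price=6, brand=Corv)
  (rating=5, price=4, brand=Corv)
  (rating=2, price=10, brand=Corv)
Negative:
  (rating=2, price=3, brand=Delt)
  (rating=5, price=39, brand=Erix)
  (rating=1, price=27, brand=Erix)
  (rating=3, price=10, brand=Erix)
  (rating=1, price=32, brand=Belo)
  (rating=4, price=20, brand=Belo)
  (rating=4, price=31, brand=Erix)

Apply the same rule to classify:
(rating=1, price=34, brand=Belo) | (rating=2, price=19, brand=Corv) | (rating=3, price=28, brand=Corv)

Negative, Positive, Positive

The classifier is using: brand is Corv.
(rating=1, price=34, brand=Belo): brand is Belo — does not pass, so Negative.
(rating=2, price=19, brand=Corv): brand is Corv — fits, so Positive.
(rating=3, price=28, brand=Corv): brand is Corv — fits, so Positive.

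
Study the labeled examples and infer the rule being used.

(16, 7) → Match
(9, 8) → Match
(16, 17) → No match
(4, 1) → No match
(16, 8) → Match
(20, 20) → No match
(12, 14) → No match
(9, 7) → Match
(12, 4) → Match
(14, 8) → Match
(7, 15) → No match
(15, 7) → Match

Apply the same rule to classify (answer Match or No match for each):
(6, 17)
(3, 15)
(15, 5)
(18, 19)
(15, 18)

No match, No match, Match, No match, No match

The pattern is that an item is 'Match' exactly when: first > second AND sum ≥ 16.
(6, 17): 6 < 17, 6+17 = 23, doesn't qualify → No match. (3, 15): 3 < 15, 3+15 = 18, doesn't qualify → No match. (15, 5): 15 > 5, 15+5 = 20, fits → Match. (18, 19): 18 < 19, 18+19 = 37, doesn't qualify → No match. (15, 18): 15 < 18, 15+18 = 33, doesn't qualify → No match.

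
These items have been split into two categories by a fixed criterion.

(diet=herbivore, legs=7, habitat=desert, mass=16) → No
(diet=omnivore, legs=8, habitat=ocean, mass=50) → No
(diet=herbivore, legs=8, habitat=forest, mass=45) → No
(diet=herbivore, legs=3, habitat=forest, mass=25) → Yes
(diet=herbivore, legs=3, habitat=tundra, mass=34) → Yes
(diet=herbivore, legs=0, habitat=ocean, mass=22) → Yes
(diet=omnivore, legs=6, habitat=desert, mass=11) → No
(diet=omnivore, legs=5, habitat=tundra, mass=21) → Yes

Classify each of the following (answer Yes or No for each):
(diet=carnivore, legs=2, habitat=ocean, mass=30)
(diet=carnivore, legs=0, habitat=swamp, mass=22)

Yes, Yes

The pattern is that an item is 'Yes' exactly when: legs ≤ 5.
Yes: (diet=carnivore, legs=2, habitat=ocean, mass=30), since legs = 2. Yes: (diet=carnivore, legs=0, habitat=swamp, mass=22), since legs = 0.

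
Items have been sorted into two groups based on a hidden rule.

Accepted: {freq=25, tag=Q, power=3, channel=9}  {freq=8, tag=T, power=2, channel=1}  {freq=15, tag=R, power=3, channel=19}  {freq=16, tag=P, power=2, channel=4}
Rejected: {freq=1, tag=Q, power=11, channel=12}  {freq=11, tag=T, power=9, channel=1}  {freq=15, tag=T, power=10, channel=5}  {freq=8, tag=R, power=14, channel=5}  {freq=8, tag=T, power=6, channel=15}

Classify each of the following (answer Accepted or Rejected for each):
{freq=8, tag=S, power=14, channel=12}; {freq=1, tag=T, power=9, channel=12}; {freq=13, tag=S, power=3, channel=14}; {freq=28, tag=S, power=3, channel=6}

A rule that fits every label: power ≤ 3 — true of each 'Accepted' example, false of each 'Rejected' one.
{freq=8, tag=S, power=14, channel=12}: Rejected (power = 14). {freq=1, tag=T, power=9, channel=12}: Rejected (power = 9). {freq=13, tag=S, power=3, channel=14}: Accepted (power = 3). {freq=28, tag=S, power=3, channel=6}: Accepted (power = 3).

Rejected, Rejected, Accepted, Accepted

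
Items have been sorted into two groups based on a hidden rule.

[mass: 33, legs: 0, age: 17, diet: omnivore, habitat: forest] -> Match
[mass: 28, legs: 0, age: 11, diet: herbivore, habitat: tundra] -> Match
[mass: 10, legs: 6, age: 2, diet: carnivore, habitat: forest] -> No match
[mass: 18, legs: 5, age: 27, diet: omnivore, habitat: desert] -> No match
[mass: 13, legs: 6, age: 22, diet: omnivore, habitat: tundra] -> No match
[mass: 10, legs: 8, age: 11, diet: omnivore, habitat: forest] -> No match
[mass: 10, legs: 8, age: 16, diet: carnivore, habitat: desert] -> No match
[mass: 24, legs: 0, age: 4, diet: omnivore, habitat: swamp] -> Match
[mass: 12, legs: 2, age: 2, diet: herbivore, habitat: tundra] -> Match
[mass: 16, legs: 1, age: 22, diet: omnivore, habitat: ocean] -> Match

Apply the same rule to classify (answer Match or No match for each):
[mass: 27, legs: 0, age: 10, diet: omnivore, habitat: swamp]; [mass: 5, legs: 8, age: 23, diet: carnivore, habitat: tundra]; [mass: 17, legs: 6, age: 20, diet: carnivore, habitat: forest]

The pattern is that an item is 'Match' exactly when: legs ≤ 2.
[mass: 27, legs: 0, age: 10, diet: omnivore, habitat: swamp] — legs = 0, hence Match.
[mass: 5, legs: 8, age: 23, diet: carnivore, habitat: tundra] — legs = 8, hence No match.
[mass: 17, legs: 6, age: 20, diet: carnivore, habitat: forest] — legs = 6, hence No match.

Match, No match, No match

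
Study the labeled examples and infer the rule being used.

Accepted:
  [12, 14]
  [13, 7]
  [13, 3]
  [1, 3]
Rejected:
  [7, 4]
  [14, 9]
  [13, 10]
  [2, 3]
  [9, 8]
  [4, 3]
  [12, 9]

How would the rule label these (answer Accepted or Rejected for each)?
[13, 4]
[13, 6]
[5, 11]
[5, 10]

Rejected, Rejected, Accepted, Rejected

Rule: sum is even. This holds for each 'Accepted' example and fails for each 'Rejected' one.
Rejected: [13, 4], since 13+4 = 17. Rejected: [13, 6], since 13+6 = 19. Accepted: [5, 11], since 5+11 = 16. Rejected: [5, 10], since 5+10 = 15.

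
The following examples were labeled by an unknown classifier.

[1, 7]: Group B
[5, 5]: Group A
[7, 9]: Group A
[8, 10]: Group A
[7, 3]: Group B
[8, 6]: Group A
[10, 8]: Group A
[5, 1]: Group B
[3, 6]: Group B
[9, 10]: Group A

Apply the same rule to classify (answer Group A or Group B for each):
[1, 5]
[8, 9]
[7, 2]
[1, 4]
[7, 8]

Group B, Group A, Group B, Group B, Group A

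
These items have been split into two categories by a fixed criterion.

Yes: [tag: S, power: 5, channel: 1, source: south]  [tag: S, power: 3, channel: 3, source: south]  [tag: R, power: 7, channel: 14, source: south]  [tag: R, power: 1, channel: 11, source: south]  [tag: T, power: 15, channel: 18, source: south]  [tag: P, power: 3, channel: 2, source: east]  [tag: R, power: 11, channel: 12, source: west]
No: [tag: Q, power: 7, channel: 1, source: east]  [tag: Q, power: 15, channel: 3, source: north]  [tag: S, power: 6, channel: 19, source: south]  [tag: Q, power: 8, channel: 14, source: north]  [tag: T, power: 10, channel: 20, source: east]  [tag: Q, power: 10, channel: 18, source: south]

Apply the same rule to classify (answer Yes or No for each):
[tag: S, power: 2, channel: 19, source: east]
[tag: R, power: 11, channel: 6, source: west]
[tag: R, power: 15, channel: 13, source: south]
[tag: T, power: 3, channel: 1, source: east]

'Yes' ⟺ tag is not Q AND channel ≤ 18.
[tag: S, power: 2, channel: 19, source: east]: No (tag is S, channel = 19). [tag: R, power: 11, channel: 6, source: west]: Yes (tag is R, channel = 6). [tag: R, power: 15, channel: 13, source: south]: Yes (tag is R, channel = 13). [tag: T, power: 3, channel: 1, source: east]: Yes (tag is T, channel = 1).

No, Yes, Yes, Yes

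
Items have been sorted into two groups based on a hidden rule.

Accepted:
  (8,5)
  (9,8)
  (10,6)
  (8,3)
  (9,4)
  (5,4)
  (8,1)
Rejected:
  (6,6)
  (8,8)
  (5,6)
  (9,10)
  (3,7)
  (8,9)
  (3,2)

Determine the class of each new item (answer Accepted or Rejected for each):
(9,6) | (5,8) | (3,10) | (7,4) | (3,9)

The pattern is that an item is 'Accepted' exactly when: first > second AND sum ≥ 9.

Accepted, Rejected, Rejected, Accepted, Rejected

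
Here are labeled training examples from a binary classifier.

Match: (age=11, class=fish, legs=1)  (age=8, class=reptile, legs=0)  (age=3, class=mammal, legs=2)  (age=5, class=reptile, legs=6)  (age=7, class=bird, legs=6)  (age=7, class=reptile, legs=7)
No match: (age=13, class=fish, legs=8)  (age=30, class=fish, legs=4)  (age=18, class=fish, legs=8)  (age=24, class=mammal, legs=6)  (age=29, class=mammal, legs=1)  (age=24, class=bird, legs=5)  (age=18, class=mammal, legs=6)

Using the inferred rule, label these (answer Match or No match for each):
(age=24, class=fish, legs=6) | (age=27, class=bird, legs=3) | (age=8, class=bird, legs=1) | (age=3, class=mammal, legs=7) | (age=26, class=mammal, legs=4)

No match, No match, Match, Match, No match

The simplest hypothesis consistent with all the labels is: age ≤ 11.
(age=24, class=fish, legs=6): No match (age = 24). (age=27, class=bird, legs=3): No match (age = 27). (age=8, class=bird, legs=1): Match (age = 8). (age=3, class=mammal, legs=7): Match (age = 3). (age=26, class=mammal, legs=4): No match (age = 26).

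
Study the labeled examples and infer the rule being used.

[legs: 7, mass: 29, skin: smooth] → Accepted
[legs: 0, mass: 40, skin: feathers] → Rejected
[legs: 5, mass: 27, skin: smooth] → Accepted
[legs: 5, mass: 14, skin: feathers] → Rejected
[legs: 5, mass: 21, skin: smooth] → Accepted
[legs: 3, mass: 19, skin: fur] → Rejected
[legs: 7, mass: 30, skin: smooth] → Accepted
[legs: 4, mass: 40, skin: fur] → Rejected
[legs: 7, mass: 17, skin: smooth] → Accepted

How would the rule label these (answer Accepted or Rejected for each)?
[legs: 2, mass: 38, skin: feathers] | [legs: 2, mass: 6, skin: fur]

The pattern is that an item is 'Accepted' exactly when: skin is smooth.
[legs: 2, mass: 38, skin: feathers] → skin is feathers → Rejected.
[legs: 2, mass: 6, skin: fur] → skin is fur → Rejected.

Rejected, Rejected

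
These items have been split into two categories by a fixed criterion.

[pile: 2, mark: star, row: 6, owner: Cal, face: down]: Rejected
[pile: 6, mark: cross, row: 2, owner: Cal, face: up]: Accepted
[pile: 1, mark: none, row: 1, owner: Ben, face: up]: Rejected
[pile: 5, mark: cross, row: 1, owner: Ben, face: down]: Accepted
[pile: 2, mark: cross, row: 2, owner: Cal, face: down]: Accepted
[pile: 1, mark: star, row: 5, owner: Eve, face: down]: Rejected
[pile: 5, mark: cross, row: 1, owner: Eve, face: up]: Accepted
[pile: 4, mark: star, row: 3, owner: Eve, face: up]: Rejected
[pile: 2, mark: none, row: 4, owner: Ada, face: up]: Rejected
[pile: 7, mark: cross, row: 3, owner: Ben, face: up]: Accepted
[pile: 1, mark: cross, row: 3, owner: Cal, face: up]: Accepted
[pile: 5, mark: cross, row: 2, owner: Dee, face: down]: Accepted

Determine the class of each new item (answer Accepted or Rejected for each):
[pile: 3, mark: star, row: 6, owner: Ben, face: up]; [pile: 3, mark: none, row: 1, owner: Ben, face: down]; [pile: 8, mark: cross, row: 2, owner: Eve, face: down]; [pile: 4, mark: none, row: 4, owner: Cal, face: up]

The common property of the 'Accepted' items is: mark is cross. No 'Rejected' item has it.
[pile: 3, mark: star, row: 6, owner: Ben, face: up] — mark is star, hence Rejected. [pile: 3, mark: none, row: 1, owner: Ben, face: down] — mark is none, hence Rejected. [pile: 8, mark: cross, row: 2, owner: Eve, face: down] — mark is cross, hence Accepted. [pile: 4, mark: none, row: 4, owner: Cal, face: up] — mark is none, hence Rejected.

Rejected, Rejected, Accepted, Rejected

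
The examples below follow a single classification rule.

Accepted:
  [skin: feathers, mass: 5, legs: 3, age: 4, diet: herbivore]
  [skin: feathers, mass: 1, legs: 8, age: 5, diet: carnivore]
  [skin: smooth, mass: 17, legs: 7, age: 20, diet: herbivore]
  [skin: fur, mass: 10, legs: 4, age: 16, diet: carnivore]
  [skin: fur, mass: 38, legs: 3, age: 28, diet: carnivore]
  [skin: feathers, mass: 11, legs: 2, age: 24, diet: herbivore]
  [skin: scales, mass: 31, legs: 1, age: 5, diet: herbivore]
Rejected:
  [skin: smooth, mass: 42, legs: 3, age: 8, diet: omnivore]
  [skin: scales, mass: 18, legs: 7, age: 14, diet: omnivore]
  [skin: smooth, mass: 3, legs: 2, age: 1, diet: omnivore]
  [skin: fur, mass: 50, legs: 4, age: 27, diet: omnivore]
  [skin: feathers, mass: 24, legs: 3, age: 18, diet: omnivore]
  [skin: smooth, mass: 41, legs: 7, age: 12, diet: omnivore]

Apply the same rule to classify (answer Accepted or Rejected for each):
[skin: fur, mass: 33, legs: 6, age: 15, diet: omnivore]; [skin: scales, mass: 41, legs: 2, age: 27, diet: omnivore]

Rejected, Rejected

A rule that fits every label: diet is not omnivore — true of each 'Accepted' example, false of each 'Rejected' one.
[skin: fur, mass: 33, legs: 6, age: 15, diet: omnivore] → diet is omnivore → Rejected. [skin: scales, mass: 41, legs: 2, age: 27, diet: omnivore] → diet is omnivore → Rejected.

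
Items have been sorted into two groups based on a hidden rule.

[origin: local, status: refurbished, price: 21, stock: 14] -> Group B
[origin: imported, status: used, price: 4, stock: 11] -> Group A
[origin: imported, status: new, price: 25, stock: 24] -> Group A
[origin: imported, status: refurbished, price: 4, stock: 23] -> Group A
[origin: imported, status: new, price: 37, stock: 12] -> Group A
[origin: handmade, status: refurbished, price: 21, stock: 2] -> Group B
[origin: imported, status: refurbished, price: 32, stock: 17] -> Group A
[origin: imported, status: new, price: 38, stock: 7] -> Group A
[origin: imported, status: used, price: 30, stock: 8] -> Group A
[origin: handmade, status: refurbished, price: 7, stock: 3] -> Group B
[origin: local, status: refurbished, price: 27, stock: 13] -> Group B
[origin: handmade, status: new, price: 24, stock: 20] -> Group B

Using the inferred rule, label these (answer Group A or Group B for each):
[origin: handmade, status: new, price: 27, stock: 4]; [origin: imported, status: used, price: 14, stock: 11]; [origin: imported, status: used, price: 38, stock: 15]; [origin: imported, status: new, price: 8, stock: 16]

Group B, Group A, Group A, Group A

All 'Group A' examples share one property — origin is imported — and every 'Group B' example lacks it.
[origin: handmade, status: new, price: 27, stock: 4]: origin is handmade, fails the rule → Group B. [origin: imported, status: used, price: 14, stock: 11]: origin is imported, checks out → Group A. [origin: imported, status: used, price: 38, stock: 15]: origin is imported, checks out → Group A. [origin: imported, status: new, price: 8, stock: 16]: origin is imported, checks out → Group A.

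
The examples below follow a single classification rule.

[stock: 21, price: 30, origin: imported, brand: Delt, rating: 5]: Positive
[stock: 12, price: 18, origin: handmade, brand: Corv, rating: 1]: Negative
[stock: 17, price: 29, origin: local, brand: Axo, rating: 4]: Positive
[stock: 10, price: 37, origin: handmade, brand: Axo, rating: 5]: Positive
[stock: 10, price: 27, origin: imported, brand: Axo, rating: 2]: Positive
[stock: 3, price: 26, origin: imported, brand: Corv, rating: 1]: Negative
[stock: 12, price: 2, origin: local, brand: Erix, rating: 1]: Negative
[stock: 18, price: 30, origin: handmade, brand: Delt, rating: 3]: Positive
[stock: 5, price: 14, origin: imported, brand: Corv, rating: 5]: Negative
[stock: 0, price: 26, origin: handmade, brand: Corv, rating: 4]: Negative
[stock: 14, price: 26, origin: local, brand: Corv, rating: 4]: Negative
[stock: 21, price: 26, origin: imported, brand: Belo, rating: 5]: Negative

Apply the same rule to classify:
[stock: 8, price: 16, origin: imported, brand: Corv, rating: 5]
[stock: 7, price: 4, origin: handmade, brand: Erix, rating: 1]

Negative, Negative

A rule that fits every label: price ≥ 27 — true of each 'Positive' example, false of each 'Negative' one.
Negative: [stock: 8, price: 16, origin: imported, brand: Corv, rating: 5], since price = 16. Negative: [stock: 7, price: 4, origin: handmade, brand: Erix, rating: 1], since price = 4.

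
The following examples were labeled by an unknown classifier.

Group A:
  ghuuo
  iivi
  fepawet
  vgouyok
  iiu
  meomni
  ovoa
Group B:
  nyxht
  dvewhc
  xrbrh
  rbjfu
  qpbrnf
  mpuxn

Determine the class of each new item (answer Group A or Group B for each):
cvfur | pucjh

Group B, Group B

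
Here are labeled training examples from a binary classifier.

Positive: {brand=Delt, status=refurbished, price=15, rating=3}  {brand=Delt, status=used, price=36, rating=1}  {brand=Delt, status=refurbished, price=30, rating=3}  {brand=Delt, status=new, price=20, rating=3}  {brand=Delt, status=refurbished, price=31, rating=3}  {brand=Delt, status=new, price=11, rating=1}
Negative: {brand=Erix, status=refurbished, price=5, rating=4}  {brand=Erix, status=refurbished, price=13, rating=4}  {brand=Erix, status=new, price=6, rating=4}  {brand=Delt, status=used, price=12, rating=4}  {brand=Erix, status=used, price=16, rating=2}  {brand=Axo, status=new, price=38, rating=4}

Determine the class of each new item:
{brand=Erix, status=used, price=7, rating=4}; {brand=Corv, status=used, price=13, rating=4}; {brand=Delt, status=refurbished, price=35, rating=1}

The rule appears to be: rating is odd.
{brand=Erix, status=used, price=7, rating=4} — rating = 4, hence Negative.
{brand=Corv, status=used, price=13, rating=4} — rating = 4, hence Negative.
{brand=Delt, status=refurbished, price=35, rating=1} — rating = 1, hence Positive.

Negative, Negative, Positive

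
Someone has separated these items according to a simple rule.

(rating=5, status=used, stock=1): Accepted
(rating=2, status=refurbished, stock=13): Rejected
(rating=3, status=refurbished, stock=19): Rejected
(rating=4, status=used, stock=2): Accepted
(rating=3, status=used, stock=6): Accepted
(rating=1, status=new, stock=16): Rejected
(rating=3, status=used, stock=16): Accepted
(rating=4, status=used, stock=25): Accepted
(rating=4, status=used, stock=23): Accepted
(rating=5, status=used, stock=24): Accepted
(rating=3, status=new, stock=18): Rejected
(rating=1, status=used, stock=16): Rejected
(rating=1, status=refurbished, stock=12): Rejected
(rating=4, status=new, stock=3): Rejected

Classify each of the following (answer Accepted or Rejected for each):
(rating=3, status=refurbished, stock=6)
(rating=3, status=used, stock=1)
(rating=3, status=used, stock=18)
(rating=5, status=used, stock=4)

Rejected, Accepted, Accepted, Accepted

Rule: status is used AND rating ≥ 2. This holds for each 'Accepted' example and fails for each 'Rejected' one.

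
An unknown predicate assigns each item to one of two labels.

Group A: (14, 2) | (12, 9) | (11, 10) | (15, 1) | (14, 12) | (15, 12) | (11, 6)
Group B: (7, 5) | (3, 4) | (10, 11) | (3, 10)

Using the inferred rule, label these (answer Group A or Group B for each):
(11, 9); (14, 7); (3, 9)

Group A, Group A, Group B

The classifier is using: first ≥ 11.
(11, 9): first 11, has this property → Group A.
(14, 7): first 14, has this property → Group A.
(3, 9): first 3, does not fit → Group B.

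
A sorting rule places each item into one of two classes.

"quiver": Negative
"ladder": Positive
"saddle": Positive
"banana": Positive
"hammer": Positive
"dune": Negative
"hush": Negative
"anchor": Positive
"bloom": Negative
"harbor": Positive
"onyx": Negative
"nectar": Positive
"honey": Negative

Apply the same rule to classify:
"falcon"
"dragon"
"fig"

Checking candidate rules against both groups, what survives is: contains 'a'.

Positive, Positive, Negative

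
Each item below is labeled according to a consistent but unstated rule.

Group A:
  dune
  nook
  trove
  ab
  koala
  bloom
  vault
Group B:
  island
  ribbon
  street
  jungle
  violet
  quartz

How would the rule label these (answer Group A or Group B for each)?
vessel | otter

The common property of the 'Group A' items is: length ≤ 5. No 'Group B' item has it.

Group B, Group A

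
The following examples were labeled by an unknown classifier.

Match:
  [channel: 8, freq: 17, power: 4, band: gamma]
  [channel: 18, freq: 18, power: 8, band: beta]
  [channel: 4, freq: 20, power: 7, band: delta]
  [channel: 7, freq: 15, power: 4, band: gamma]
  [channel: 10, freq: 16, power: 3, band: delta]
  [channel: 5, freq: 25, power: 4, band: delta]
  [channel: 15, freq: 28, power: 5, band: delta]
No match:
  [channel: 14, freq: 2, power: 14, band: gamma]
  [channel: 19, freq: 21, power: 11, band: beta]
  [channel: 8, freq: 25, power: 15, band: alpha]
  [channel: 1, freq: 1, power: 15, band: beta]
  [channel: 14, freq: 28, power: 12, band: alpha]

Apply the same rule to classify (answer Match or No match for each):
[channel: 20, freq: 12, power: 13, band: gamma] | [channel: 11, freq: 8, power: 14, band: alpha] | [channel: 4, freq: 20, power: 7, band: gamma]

No match, No match, Match

The classifier is using: power ≤ 8.
No match: [channel: 20, freq: 12, power: 13, band: gamma], since power = 13. No match: [channel: 11, freq: 8, power: 14, band: alpha], since power = 14. Match: [channel: 4, freq: 20, power: 7, band: gamma], since power = 7.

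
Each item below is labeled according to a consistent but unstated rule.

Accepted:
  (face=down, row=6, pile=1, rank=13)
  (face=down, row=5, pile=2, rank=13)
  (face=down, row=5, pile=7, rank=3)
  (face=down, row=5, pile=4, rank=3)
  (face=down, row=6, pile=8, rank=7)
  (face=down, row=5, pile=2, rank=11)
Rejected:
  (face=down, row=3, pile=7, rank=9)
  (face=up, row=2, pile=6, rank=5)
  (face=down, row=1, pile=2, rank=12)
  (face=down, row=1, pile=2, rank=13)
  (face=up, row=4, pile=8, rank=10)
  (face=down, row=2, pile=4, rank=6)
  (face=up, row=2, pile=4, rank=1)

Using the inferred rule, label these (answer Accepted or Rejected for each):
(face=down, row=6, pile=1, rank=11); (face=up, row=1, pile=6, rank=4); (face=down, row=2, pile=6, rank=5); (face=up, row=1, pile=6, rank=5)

One predicate separates the groups cleanly: row ≥ 5.
Accepted: (face=down, row=6, pile=1, rank=11), since row = 6. Rejected: (face=up, row=1, pile=6, rank=4), since row = 1. Rejected: (face=down, row=2, pile=6, rank=5), since row = 2. Rejected: (face=up, row=1, pile=6, rank=5), since row = 1.

Accepted, Rejected, Rejected, Rejected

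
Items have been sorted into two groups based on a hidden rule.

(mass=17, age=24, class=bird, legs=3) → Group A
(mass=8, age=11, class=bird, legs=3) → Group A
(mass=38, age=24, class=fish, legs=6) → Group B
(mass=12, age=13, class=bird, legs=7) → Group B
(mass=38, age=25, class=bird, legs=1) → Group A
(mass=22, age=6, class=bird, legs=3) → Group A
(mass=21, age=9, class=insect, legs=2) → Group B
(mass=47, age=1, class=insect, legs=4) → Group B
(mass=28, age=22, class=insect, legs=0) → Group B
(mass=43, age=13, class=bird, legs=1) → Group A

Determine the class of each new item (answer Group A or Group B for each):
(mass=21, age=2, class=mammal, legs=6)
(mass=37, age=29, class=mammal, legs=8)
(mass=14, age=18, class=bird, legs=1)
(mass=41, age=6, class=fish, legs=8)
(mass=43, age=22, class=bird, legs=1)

The classifier is using: class is bird AND legs ≤ 3.
(mass=21, age=2, class=mammal, legs=6): class is mammal, legs = 6, does not pass → Group B.
(mass=37, age=29, class=mammal, legs=8): class is mammal, legs = 8, does not pass → Group B.
(mass=14, age=18, class=bird, legs=1): class is bird, legs = 1, fits → Group A.
(mass=41, age=6, class=fish, legs=8): class is fish, legs = 8, does not pass → Group B.
(mass=43, age=22, class=bird, legs=1): class is bird, legs = 1, fits → Group A.

Group B, Group B, Group A, Group B, Group A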